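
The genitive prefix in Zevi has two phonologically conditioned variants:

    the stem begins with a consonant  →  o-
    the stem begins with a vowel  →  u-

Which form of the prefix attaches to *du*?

o-

*du*: first sound = /d/, a consonant → o-.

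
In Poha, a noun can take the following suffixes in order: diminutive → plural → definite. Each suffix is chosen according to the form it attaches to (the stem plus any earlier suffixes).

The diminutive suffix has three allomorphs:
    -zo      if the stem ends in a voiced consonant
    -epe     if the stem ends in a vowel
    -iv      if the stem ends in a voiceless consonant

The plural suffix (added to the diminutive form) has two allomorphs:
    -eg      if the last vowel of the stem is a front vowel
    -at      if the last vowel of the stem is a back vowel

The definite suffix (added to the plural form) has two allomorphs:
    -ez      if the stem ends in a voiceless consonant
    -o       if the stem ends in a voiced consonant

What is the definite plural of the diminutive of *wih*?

wihivego

Since the final sound of *wih* is /h/ (a voiceless consonant), it takes -iv, giving *wihiv*.
The last vowel of the diminutive form *wihiv* is /i/, which is a front vowel, so the plural suffix is -eg, giving *wihiveg*.
The plural form *wihiveg* — final consonant /g/ (voiced) → -o → *wihivego*.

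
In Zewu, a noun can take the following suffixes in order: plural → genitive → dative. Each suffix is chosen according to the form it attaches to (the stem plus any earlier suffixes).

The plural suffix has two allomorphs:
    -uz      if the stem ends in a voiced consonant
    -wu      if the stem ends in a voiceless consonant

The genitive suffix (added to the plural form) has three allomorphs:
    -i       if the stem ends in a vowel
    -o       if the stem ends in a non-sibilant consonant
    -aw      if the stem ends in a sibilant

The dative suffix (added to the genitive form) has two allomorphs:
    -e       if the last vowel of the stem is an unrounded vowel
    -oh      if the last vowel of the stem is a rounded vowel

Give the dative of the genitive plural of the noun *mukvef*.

mukvefwuie

*mukvef* — final consonant /f/ (voiceless) → -wu → *mukvefwu*.
The final sound of the plural form *mukvefwu* is /u/, which is a vowel, so the genitive suffix is -i, giving *mukvefwui*.
The last vowel of the genitive form *mukvefwui* is /i/, which is an unrounded vowel, so the dative suffix is -e, giving *mukvefwuie*.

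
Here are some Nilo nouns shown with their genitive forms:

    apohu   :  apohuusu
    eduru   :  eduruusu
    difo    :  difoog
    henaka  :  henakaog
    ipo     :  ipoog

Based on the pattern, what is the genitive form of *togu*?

toguusu

The pattern is height harmony: -usu when the last vowel of the stem is a high vowel (*apohu*, *eduru*); -og when the last vowel of the stem is a non-high vowel (*difo*, *henaka*, *ipo*).
*togu*: last vowel = /u/, a high vowel → -usu → *toguusu*.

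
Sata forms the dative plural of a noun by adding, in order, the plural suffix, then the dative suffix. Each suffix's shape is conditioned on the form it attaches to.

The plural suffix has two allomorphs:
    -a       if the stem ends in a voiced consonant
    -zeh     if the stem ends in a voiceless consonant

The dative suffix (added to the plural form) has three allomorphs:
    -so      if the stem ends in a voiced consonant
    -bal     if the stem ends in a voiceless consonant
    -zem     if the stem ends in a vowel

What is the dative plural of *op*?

Since the final consonant of *op* is /p/ (voiceless), it takes -zeh, giving *opzeh*.
The plural form *opzeh* — final sound /h/ (a voiceless consonant) → -bal → *opzehbal*.

opzehbal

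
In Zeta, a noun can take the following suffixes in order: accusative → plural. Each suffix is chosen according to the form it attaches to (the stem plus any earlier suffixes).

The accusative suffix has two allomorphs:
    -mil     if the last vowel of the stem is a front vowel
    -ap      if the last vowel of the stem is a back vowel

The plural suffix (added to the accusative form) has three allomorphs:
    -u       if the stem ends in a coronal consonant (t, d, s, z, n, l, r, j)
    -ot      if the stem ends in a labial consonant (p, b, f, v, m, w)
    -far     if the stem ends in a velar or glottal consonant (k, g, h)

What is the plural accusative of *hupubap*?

The last vowel of *hupubap* is /a/, which is a back vowel, so the accusative suffix is -ap, giving *hupubapap*.
The accusative form *hupubapap*: final consonant = /p/, labial → -ot → *hupubapapot*.

hupubapapot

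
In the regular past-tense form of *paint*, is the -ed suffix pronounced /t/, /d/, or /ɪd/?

/ɪd/

The stem *paint* ends in /t/ or /d/.
The -ed suffix is realized as /ɪd/ after /t, d/; as /t/ after other voiceless consonants; and as /d/ after other voiced sounds.
So -ed on *paint* is pronounced /ɪd/.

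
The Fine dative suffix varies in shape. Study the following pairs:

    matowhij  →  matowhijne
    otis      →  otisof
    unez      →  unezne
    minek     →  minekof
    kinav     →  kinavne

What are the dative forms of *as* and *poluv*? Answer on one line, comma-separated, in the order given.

asof, poluvne

The suffix is conditioned by the final consonant: -of when the stem ends in a voiceless consonant (*otis*, *minek*); -ne when the stem ends in a voiced consonant (*matowhij*, *unez*, *kinav*).
*as*: final consonant = /s/, voiceless → -of → *asof*.
*poluv*: final consonant = /v/, voiced → -ne → *poluvne*.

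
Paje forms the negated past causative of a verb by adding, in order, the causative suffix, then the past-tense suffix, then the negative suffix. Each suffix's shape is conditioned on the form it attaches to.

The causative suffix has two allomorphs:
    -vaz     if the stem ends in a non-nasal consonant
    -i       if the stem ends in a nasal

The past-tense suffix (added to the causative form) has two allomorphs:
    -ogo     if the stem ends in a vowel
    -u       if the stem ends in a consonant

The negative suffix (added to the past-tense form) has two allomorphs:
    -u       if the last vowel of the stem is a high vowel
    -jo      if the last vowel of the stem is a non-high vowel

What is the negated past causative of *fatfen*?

fatfeniogojo

Since the final consonant of *fatfen* is /n/ (a nasal), it takes -i, giving *fatfeni*.
The causative form *fatfeni*: final sound = /i/, a vowel → -ogo → *fatfeniogo*.
The past-tense form *fatfeniogo* — last vowel /o/ (a non-high vowel) → -jo → *fatfeniogojo*.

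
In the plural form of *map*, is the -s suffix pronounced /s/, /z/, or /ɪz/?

/s/

The stem *map* ends in a voiceless non-sibilant consonant.
The plural suffix surfaces as /ɪz/ after sibilants, /s/ after other voiceless consonants, and /z/ after other voiced sounds.
So the plural -s on *map* is pronounced /s/.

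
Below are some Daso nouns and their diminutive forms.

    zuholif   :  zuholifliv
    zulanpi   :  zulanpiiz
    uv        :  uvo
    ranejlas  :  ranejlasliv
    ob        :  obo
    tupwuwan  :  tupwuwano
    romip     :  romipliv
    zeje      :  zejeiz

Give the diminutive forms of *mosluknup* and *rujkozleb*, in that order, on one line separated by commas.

The pattern is voicing of the final sound: -liv when the stem ends in a voiceless consonant (*zuholif*, *ranejlas*, *romip*); -o when the stem ends in a voiced consonant (*uv*, *ob*, *tupwuwan*); -iz when the stem ends in a vowel (*zulanpi*, *zeje*).
*mosluknup* — final sound /p/ (a voiceless consonant) → -liv → *mosluknupliv*.
*rujkozleb* — final sound /b/ (a voiced consonant) → -o → *rujkozlebo*.

mosluknupliv, rujkozlebo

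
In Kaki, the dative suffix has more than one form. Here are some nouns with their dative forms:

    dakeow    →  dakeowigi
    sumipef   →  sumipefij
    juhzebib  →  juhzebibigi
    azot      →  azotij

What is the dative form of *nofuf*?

The pattern is voicing of the final consonant: -ij when the stem ends in a voiceless consonant (*sumipef*, *azot*); -igi when the stem ends in a voiced consonant (*dakeow*, *juhzebib*).
*nofuf* — final consonant /f/ (voiceless) → -ij → *nofufij*.

nofufij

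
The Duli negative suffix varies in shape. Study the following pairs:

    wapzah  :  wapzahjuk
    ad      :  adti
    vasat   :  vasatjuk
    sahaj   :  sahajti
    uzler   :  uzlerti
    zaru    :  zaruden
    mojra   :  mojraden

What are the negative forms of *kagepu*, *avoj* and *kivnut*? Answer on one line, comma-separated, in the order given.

Looking at the final sound of each stem: -juk when the stem ends in a voiceless consonant (*wapzah*, *vasat*); -ti when the stem ends in a voiced consonant (*ad*, *sahaj*, *uzler*); -den when the stem ends in a vowel (*zaru*, *mojra*).
*kagepu* — final sound /u/ (a vowel) → -den → *kagepuden*.
*avoj*: final sound = /j/, a voiced consonant → -ti → *avojti*.
Since the final sound of *kivnut* is /t/ (a voiceless consonant), it takes -juk, giving *kivnutjuk*.

kagepuden, avojti, kivnutjuk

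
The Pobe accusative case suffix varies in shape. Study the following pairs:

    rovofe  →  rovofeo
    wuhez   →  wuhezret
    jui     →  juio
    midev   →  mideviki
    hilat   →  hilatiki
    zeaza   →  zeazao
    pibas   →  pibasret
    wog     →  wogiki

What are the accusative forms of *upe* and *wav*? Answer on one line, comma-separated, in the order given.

The pattern is sibilance of the final sound: -ret when the stem ends in a sibilant (*wuhez*, *pibas*); -iki when the stem ends in a non-sibilant consonant (*midev*, *hilat*, *wog*); -o when the stem ends in a vowel (*rovofe*, *jui*, *zeaza*).
*upe* — final sound /e/ (a vowel) → -o → *upeo*.
The final sound of *wav* is /v/, which is a non-sibilant consonant, so the suffix is -iki, giving *waviki*.

upeo, waviki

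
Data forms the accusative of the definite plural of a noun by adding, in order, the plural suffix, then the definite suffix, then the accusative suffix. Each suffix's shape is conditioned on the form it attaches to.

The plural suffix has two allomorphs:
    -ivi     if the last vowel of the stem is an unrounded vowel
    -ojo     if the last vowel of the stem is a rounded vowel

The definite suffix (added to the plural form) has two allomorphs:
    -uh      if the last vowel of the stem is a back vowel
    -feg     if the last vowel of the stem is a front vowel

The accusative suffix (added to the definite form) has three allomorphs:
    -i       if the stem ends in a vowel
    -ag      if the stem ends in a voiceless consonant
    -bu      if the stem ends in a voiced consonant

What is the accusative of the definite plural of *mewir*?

The last vowel of *mewir* is /i/, which is an unrounded vowel, so the plural suffix is -ivi, giving *mewirivi*.
The last vowel of the plural form *mewirivi* is /i/, which is a front vowel, so the definite suffix is -feg, giving *mewirivifeg*.
The definite form *mewirivifeg* — final sound /g/ (a voiced consonant) → -bu → *mewirivifegbu*.

mewirivifegbu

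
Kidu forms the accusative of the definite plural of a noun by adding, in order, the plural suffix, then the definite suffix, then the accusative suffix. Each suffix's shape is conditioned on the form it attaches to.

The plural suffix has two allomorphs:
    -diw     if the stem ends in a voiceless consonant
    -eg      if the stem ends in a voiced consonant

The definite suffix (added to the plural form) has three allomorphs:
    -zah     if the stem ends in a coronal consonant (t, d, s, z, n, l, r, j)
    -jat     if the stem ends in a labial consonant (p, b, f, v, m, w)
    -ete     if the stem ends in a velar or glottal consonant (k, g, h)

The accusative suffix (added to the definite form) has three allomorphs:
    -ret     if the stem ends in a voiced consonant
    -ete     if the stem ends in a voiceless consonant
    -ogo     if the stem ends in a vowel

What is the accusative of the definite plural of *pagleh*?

paglehdiwjatete

*pagleh* — final consonant /h/ (voiceless) → -diw → *paglehdiw*.
The plural form *paglehdiw*: final consonant = /w/, labial → -jat → *paglehdiwjat*.
The definite form *paglehdiwjat* — final sound /t/ (a voiceless consonant) → -ete → *paglehdiwjatete*.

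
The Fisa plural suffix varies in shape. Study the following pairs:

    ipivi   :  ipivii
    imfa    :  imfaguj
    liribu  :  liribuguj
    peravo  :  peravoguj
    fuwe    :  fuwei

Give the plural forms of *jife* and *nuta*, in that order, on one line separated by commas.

The suffix is conditioned by the last vowel: -i when the last vowel of the stem is a front vowel (*ipivi*, *fuwe*); -guj when the last vowel of the stem is a back vowel (*imfa*, *liribu*, *peravo*).
*jife* — last vowel /e/ (a front vowel) → -i → *jifei*.
The last vowel of *nuta* is /a/, which is a back vowel, so the suffix is -guj, giving *nutaguj*.

jifei, nutaguj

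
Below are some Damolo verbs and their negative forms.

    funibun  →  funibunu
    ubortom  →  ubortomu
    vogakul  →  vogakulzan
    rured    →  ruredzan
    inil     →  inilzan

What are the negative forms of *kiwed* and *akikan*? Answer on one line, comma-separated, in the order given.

kiwedzan, akikanu

The alternation tracks the final consonant of the stem — -u when the stem ends in a nasal (*funibun*, *ubortom*); -zan when the stem ends in a non-nasal consonant (*vogakul*, *rured*, *inil*).
*kiwed* — final consonant /d/ (non-nasal) → -zan → *kiwedzan*.
The final consonant of *akikan* is /n/, which is a nasal, so the suffix is -u, giving *akikanu*.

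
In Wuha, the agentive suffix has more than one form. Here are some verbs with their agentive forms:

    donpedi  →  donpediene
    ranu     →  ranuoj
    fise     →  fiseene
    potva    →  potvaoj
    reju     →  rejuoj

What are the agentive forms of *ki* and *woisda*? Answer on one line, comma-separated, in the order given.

The pattern is front/back vowel harmony: -ene when the last vowel of the stem is a front vowel (*donpedi*, *fise*); -oj when the last vowel of the stem is a back vowel (*ranu*, *potva*, *reju*).
Since the last vowel of *ki* is /i/ (a front vowel), it takes -ene, giving *kiene*.
The last vowel of *woisda* is /a/, which is a back vowel, so the suffix is -oj, giving *woisdaoj*.

kiene, woisdaoj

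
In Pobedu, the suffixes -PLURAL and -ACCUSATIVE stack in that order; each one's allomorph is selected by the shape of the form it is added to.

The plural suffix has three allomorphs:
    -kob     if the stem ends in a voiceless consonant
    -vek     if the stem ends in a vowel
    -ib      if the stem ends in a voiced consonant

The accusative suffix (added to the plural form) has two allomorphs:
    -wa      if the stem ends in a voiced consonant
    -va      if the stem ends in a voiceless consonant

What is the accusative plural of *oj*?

*oj*: final sound = /j/, a voiced consonant → -ib → *ojib*.
Since the final consonant of the plural form *ojib* is /b/ (voiced), it takes -wa, giving *ojibwa*.

ojibwa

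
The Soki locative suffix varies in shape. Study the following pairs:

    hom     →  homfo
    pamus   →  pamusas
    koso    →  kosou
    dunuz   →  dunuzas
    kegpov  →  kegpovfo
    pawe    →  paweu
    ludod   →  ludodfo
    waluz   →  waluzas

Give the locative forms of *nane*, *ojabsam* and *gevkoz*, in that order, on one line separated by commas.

The suffix is conditioned by the final sound: -as when the stem ends in a sibilant (*pamus*, *dunuz*, *waluz*); -fo when the stem ends in a non-sibilant consonant (*hom*, *kegpov*, *ludod*); -u when the stem ends in a vowel (*koso*, *pawe*).
*nane* — final sound /e/ (a vowel) → -u → *naneu*.
*ojabsam* — final sound /m/ (a non-sibilant consonant) → -fo → *ojabsamfo*.
*gevkoz*: final sound = /z/, a sibilant → -as → *gevkozas*.

naneu, ojabsamfo, gevkozas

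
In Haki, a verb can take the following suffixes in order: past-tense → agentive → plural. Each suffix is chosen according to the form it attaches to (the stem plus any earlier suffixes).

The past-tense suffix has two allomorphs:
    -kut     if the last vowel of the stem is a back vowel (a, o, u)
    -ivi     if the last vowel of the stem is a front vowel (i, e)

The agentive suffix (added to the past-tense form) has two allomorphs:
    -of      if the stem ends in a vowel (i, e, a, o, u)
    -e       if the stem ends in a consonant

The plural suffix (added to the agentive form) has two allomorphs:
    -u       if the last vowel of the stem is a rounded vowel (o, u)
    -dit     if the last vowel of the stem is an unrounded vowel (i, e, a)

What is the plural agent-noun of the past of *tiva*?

tivakutedit

*tiva* — last vowel /a/ (a back vowel) → -kut → *tivakut*.
The final sound of the past-tense form *tivakut* is /t/, which is a consonant, so the agentive suffix is -e, giving *tivakute*.
The agentive form *tivakute*: last vowel = /e/, an unrounded vowel → -dit → *tivakutedit*.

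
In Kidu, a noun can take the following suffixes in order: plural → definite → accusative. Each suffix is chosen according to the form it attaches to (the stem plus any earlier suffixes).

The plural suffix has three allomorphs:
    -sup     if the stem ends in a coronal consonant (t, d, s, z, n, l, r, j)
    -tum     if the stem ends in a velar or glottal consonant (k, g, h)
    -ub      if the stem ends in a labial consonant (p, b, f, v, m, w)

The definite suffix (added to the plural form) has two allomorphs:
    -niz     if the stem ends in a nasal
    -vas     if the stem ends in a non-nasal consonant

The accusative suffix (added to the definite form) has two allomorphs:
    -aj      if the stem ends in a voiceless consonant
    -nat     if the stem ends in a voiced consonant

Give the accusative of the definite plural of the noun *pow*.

*pow*: final consonant = /w/, labial → -ub → *powub*.
The plural form *powub* — final consonant /b/ (non-nasal) → -vas → *powubvas*.
Since the final consonant of the definite form *powubvas* is /s/ (voiceless), it takes -aj, giving *powubvasaj*.

powubvasaj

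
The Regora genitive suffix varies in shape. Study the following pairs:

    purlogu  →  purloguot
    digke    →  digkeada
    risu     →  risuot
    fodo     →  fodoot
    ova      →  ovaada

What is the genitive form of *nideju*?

nidejuot

The pattern is rounding harmony: -ot when the last vowel of the stem is a rounded vowel (*purlogu*, *risu*, *fodo*); -ada when the last vowel of the stem is an unrounded vowel (*digke*, *ova*).
Since the last vowel of *nideju* is /u/ (a rounded vowel), it takes -ot, giving *nidejuot*.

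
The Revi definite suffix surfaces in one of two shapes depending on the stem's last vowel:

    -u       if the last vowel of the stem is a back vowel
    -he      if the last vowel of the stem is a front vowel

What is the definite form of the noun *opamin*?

The last vowel of *opamin* is /i/, which is a front vowel, so the suffix is -he, giving *opaminhe*.

opaminhe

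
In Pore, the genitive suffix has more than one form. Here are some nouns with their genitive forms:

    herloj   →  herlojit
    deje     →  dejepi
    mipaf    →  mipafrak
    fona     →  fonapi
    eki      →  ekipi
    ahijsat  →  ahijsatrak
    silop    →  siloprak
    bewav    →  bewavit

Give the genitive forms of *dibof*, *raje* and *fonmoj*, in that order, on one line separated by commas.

dibofrak, rajepi, fonmojit

Looking at the final sound of each stem: -rak when the stem ends in a voiceless consonant (*mipaf*, *ahijsat*, *silop*); -it when the stem ends in a voiced consonant (*herloj*, *bewav*); -pi when the stem ends in a vowel (*deje*, *fona*, *eki*).
*dibof*: final sound = /f/, a voiceless consonant → -rak → *dibofrak*.
*raje* — final sound /e/ (a vowel) → -pi → *rajepi*.
*fonmoj* — final sound /j/ (a voiced consonant) → -it → *fonmojit*.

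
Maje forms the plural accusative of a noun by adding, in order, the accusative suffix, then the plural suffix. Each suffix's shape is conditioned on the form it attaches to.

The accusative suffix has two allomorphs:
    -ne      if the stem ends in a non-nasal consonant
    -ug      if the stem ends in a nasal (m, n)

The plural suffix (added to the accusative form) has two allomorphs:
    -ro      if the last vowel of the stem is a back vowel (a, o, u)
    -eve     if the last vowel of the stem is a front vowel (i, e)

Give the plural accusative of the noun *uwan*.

uwanugro

*uwan*: final consonant = /n/, a nasal → -ug → *uwanug*.
The last vowel of the accusative form *uwanug* is /u/, which is a back vowel, so the plural suffix is -ro, giving *uwanugro*.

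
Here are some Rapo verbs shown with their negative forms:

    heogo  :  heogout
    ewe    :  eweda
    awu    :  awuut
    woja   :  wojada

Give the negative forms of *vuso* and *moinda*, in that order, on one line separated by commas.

The suffix is conditioned by the last vowel: -ut when the last vowel of the stem is a rounded vowel (*heogo*, *awu*); -da when the last vowel of the stem is an unrounded vowel (*ewe*, *woja*).
*vuso*: last vowel = /o/, a rounded vowel → -ut → *vusout*.
*moinda* — last vowel /a/ (an unrounded vowel) → -da → *moindada*.

vusout, moindada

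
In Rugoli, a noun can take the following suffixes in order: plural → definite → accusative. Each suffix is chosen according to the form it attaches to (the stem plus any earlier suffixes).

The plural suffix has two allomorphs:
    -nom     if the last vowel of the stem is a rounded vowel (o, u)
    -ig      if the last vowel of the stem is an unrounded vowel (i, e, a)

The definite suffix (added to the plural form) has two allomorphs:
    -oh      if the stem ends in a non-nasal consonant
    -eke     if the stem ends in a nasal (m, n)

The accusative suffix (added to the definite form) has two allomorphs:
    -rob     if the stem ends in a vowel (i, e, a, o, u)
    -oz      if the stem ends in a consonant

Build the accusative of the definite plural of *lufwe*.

lufweigohoz

*lufwe*: last vowel = /e/, an unrounded vowel → -ig → *lufweig*.
The plural form *lufweig*: final consonant = /g/, non-nasal → -oh → *lufweigoh*.
The definite form *lufweigoh*: final sound = /h/, a consonant → -oz → *lufweigohoz*.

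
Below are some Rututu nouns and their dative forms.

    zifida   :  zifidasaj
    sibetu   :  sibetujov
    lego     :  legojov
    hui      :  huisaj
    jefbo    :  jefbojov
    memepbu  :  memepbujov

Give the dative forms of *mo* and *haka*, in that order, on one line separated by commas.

The alternation tracks the last vowel of the stem — -jov when the last vowel of the stem is a rounded vowel (*sibetu*, *lego*, *jefbo*, *memepbu*); -saj when the last vowel of the stem is an unrounded vowel (*zifida*, *hui*).
*mo*: last vowel = /o/, a rounded vowel → -jov → *mojov*.
*haka*: last vowel = /a/, an unrounded vowel → -saj → *hakasaj*.

mojov, hakasaj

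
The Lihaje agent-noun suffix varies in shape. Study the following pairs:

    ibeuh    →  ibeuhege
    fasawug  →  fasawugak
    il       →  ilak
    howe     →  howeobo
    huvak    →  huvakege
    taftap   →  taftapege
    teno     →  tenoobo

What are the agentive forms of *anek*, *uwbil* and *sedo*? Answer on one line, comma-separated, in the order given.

anekege, uwbilak, sedoobo

The alternation tracks the final sound of the stem — -ege when the stem ends in a voiceless consonant (*ibeuh*, *huvak*, *taftap*); -ak when the stem ends in a voiced consonant (*fasawug*, *il*); -obo when the stem ends in a vowel (*howe*, *teno*).
*anek* — final sound /k/ (a voiceless consonant) → -ege → *anekege*.
*uwbil*: final sound = /l/, a voiced consonant → -ak → *uwbilak*.
Since the final sound of *sedo* is /o/ (a vowel), it takes -obo, giving *sedoobo*.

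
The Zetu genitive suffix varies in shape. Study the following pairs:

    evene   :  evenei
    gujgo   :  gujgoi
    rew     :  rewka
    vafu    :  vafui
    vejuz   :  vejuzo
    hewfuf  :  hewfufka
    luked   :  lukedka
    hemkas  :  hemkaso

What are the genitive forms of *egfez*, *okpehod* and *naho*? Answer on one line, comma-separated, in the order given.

egfezo, okpehodka, nahoi

The suffix is conditioned by the final sound: -o when the stem ends in a sibilant (*vejuz*, *hemkas*); -ka when the stem ends in a non-sibilant consonant (*rew*, *hewfuf*, *luked*); -i when the stem ends in a vowel (*evene*, *gujgo*, *vafu*).
*egfez* — final sound /z/ (a sibilant) → -o → *egfezo*.
*okpehod*: final sound = /d/, a non-sibilant consonant → -ka → *okpehodka*.
*naho* — final sound /o/ (a vowel) → -i → *nahoi*.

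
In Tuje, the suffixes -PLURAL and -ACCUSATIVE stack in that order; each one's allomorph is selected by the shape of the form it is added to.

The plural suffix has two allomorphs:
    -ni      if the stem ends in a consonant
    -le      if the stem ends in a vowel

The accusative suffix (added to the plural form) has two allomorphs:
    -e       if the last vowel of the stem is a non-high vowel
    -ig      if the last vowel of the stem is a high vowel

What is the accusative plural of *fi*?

filee

*fi* — final sound /i/ (a vowel) → -le → *file*.
The last vowel of the plural form *file* is /e/, which is a non-high vowel, so the accusative suffix is -e, giving *filee*.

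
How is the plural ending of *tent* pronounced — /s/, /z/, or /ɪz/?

/s/

The stem *tent* ends in a voiceless non-sibilant consonant.
The plural suffix surfaces as /ɪz/ after sibilants, /s/ after other voiceless consonants, and /z/ after other voiced sounds.
So the plural -s on *tent* is pronounced /s/.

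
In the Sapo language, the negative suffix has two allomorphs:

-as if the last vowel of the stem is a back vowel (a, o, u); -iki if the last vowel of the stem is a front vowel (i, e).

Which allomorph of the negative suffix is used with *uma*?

-as

*uma* — last vowel /a/ (a back vowel) → -as.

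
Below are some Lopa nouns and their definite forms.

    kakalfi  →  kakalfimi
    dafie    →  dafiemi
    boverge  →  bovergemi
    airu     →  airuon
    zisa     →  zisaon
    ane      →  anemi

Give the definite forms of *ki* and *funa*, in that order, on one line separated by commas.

The suffix is conditioned by the last vowel: -mi when the last vowel of the stem is a front vowel (*kakalfi*, *dafie*, *boverge*, *ane*); -on when the last vowel of the stem is a back vowel (*airu*, *zisa*).
Since the last vowel of *ki* is /i/ (a front vowel), it takes -mi, giving *kimi*.
The last vowel of *funa* is /a/, which is a back vowel, so the suffix is -on, giving *funaon*.

kimi, funaon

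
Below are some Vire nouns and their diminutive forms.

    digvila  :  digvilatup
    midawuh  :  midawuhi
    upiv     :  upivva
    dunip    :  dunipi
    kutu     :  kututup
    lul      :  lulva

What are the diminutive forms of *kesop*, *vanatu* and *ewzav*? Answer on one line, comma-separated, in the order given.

kesopi, vanatutup, ewzavva

Looking at the final sound of each stem: -i when the stem ends in a voiceless consonant (*midawuh*, *dunip*); -va when the stem ends in a voiced consonant (*upiv*, *lul*); -tup when the stem ends in a vowel (*digvila*, *kutu*).
Since the final sound of *kesop* is /p/ (a voiceless consonant), it takes -i, giving *kesopi*.
*vanatu* — final sound /u/ (a vowel) → -tup → *vanatutup*.
Since the final sound of *ewzav* is /v/ (a voiced consonant), it takes -va, giving *ewzavva*.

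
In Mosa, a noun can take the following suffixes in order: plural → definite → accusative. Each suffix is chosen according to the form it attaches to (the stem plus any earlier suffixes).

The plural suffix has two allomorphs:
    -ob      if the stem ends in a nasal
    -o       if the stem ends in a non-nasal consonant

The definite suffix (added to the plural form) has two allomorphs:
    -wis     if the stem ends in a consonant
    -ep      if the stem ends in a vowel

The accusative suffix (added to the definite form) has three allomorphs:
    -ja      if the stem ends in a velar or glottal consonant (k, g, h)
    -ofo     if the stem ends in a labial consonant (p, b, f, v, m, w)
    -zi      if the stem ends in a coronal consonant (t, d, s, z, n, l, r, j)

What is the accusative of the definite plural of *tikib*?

Since the final consonant of *tikib* is /b/ (non-nasal), it takes -o, giving *tikibo*.
The plural form *tikibo* — final sound /o/ (a vowel) → -ep → *tikiboep*.
The final consonant of the definite form *tikiboep* is /p/, which is labial, so the accusative suffix is -ofo, giving *tikiboepofo*.

tikiboepofo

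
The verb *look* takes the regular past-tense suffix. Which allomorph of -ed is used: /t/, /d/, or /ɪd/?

/t/

The stem *look* ends in a voiceless consonant other than /t/.
The -ed suffix is realized as /ɪd/ after /t, d/; as /t/ after other voiceless consonants; and as /d/ after other voiced sounds.
So -ed on *look* is pronounced /t/.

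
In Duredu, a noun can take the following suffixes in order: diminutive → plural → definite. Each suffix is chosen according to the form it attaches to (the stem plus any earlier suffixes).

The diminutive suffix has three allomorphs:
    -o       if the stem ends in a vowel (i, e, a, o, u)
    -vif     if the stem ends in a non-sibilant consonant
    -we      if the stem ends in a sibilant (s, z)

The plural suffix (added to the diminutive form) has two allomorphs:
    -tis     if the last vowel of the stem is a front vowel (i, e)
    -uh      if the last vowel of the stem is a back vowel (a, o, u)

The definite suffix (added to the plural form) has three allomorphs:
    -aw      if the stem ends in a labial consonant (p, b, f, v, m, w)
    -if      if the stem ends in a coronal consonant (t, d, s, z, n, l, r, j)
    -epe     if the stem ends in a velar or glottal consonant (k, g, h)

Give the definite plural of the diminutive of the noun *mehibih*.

*mehibih* — final sound /h/ (a non-sibilant consonant) → -vif → *mehibihvif*.
The diminutive form *mehibihvif*: last vowel = /i/, a front vowel → -tis → *mehibihviftis*.
The final consonant of the plural form *mehibihviftis* is /s/, which is coronal, so the definite suffix is -if, giving *mehibihviftisif*.

mehibihviftisif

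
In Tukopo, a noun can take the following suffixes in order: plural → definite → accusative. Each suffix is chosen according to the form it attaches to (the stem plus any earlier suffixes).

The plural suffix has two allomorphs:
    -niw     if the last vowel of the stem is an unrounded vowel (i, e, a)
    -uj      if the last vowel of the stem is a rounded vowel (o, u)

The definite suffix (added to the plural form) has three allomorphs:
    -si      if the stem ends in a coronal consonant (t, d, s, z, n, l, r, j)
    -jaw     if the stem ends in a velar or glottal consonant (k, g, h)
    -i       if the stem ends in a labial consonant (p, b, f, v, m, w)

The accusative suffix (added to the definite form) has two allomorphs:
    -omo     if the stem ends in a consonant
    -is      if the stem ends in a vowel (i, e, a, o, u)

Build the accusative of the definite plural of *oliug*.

*oliug*: last vowel = /u/, a rounded vowel → -uj → *oliuguj*.
The plural form *oliuguj* — final consonant /j/ (coronal) → -si → *oliugujsi*.
The definite form *oliugujsi* — final sound /i/ (a vowel) → -is → *oliugujsiis*.

oliugujsiis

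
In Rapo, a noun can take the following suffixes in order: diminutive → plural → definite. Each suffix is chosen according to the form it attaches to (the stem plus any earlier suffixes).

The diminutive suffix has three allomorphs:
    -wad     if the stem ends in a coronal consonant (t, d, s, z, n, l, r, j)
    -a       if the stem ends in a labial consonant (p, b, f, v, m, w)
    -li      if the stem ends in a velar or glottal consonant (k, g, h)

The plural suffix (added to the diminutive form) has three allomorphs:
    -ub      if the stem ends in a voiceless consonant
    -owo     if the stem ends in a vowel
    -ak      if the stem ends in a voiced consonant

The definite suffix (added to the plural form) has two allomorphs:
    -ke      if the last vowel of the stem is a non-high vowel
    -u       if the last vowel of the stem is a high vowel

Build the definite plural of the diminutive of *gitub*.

gitubaowoke

*gitub* — final consonant /b/ (labial) → -a → *gituba*.
Since the final sound of the diminutive form *gituba* is /a/ (a vowel), it takes -owo, giving *gitubaowo*.
The plural form *gitubaowo*: last vowel = /o/, a non-high vowel → -ke → *gitubaowoke*.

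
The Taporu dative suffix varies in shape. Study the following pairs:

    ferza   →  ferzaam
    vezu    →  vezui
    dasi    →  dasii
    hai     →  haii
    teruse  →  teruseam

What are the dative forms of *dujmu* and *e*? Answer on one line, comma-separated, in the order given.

The alternation tracks the last vowel of the stem — -i when the last vowel of the stem is a high vowel (*vezu*, *dasi*, *hai*); -am when the last vowel of the stem is a non-high vowel (*ferza*, *teruse*).
*dujmu* — last vowel /u/ (a high vowel) → -i → *dujmui*.
*e* — last vowel /e/ (a non-high vowel) → -am → *eam*.

dujmui, eam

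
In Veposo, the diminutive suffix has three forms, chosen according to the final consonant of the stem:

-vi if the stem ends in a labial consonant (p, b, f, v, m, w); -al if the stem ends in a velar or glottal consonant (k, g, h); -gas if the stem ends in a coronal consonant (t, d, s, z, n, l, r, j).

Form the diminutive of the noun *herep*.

herepvi

*herep* — final consonant /p/ (labial) → -vi → *herepvi*.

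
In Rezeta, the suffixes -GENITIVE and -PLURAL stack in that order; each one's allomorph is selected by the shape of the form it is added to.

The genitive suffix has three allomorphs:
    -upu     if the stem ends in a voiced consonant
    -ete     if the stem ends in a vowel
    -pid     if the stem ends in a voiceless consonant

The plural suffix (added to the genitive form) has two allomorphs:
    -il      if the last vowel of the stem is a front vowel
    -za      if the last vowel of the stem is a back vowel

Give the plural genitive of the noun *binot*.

Since the final sound of *binot* is /t/ (a voiceless consonant), it takes -pid, giving *binotpid*.
The genitive form *binotpid*: last vowel = /i/, a front vowel → -il → *binotpidil*.

binotpidil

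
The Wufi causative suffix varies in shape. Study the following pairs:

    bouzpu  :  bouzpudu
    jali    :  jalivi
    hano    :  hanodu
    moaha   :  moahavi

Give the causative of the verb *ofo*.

ofodu

The pattern is rounding harmony: -du when the last vowel of the stem is a rounded vowel (*bouzpu*, *hano*); -vi when the last vowel of the stem is an unrounded vowel (*jali*, *moaha*).
*ofo* — last vowel /o/ (a rounded vowel) → -du → *ofodu*.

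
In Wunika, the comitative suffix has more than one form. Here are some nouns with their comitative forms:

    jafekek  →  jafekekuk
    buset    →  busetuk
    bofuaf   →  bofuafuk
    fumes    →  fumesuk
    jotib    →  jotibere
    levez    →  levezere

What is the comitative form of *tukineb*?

tukinebere

The pattern is voicing of the final consonant: -uk when the stem ends in a voiceless consonant (*jafekek*, *buset*, *bofuaf*, *fumes*); -ere when the stem ends in a voiced consonant (*jotib*, *levez*).
*tukineb*: final consonant = /b/, voiced → -ere → *tukinebere*.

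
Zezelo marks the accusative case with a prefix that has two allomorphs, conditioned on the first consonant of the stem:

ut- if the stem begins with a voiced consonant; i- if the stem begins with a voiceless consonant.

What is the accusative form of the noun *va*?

*va*: first consonant = /v/, voiced → ut- → *utva*.

utva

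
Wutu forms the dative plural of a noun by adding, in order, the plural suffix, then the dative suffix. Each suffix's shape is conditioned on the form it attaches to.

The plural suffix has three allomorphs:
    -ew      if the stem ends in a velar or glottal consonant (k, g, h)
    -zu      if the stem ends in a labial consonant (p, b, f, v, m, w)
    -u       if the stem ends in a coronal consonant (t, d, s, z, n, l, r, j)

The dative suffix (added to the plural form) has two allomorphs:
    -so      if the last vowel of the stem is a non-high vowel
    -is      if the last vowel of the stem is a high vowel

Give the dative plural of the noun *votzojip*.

votzojipzuis

*votzojip*: final consonant = /p/, labial → -zu → *votzojipzu*.
The plural form *votzojipzu* — last vowel /u/ (a high vowel) → -is → *votzojipzuis*.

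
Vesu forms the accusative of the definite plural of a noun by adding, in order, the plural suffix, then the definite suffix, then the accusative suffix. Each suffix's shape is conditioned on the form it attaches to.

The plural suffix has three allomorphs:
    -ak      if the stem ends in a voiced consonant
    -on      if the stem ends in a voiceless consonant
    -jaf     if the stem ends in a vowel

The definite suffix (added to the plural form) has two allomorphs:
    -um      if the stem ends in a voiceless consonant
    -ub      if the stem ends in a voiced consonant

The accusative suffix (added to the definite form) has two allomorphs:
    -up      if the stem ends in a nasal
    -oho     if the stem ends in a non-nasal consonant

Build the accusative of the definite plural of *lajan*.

lajanakumup

*lajan* — final sound /n/ (a voiced consonant) → -ak → *lajanak*.
The plural form *lajanak* — final consonant /k/ (voiceless) → -um → *lajanakum*.
The definite form *lajanakum*: final consonant = /m/, a nasal → -up → *lajanakumup*.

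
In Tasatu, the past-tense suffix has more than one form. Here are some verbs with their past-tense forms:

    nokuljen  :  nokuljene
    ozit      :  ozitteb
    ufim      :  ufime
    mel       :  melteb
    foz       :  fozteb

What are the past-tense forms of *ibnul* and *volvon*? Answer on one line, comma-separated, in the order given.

ibnulteb, volvone

The suffix is conditioned by the final consonant: -e when the stem ends in a nasal (*nokuljen*, *ufim*); -teb when the stem ends in a non-nasal consonant (*ozit*, *mel*, *foz*).
*ibnul* — final consonant /l/ (non-nasal) → -teb → *ibnulteb*.
Since the final consonant of *volvon* is /n/ (a nasal), it takes -e, giving *volvone*.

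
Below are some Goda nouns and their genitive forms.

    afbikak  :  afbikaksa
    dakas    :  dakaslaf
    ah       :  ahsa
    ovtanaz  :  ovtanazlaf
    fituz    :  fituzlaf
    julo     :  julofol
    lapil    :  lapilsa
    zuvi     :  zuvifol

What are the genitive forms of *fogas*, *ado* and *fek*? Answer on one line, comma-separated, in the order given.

The alternation tracks the final sound of the stem — -laf when the stem ends in a sibilant (*dakas*, *ovtanaz*, *fituz*); -sa when the stem ends in a non-sibilant consonant (*afbikak*, *ah*, *lapil*); -fol when the stem ends in a vowel (*julo*, *zuvi*).
The final sound of *fogas* is /s/, which is a sibilant, so the suffix is -laf, giving *fogaslaf*.
The final sound of *ado* is /o/, which is a vowel, so the suffix is -fol, giving *adofol*.
*fek*: final sound = /k/, a non-sibilant consonant → -sa → *feksa*.

fogaslaf, adofol, feksa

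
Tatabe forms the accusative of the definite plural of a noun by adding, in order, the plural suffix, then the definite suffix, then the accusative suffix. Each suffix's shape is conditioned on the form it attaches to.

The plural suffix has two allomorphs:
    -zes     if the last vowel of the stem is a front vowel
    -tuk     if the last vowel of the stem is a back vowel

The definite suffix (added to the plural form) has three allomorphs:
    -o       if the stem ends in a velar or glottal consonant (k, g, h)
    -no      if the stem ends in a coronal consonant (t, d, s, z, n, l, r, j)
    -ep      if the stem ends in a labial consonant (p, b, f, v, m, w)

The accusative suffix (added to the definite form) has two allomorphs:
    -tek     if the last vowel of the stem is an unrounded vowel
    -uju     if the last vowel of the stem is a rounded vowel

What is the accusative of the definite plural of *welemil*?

welemilzesnouju

The last vowel of *welemil* is /i/, which is a front vowel, so the plural suffix is -zes, giving *welemilzes*.
Since the final consonant of the plural form *welemilzes* is /s/ (coronal), it takes -no, giving *welemilzesno*.
The last vowel of the definite form *welemilzesno* is /o/, which is a rounded vowel, so the accusative suffix is -uju, giving *welemilzesnouju*.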